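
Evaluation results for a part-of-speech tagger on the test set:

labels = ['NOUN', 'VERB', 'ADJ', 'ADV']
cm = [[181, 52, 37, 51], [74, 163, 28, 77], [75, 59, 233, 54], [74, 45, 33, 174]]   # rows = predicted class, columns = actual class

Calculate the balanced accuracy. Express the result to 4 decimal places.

0.5379

Balanced accuracy = mean of per-class recall.
  NOUN: recall = 181/404 = 0.44802
  VERB: recall = 163/319 = 0.51097
  ADJ: recall = 233/331 = 0.70393
  ADV: recall = 174/356 = 0.48876
Mean = (0.44802 + 0.51097 + 0.70393 + 0.48876) / 4 = 0.5379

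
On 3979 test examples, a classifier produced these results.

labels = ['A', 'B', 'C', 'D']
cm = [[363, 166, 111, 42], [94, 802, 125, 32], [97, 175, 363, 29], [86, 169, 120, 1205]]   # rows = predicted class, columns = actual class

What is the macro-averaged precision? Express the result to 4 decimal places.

0.6508

Per-class precision (TP/(TP+FP)):
  A: TP=363, FP=166+111+42=319 → 363/682 = 0.53226
  B: TP=802, FP=94+125+32=251 → 802/1053 = 0.76163
  C: TP=363, FP=97+175+29=301 → 363/664 = 0.54669
  D: TP=1205, FP=86+169+120=375 → 1205/1580 = 0.76266
Macro-precision = mean = (0.53226 + 0.76163 + 0.54669 + 0.76266) / 4 = 0.6508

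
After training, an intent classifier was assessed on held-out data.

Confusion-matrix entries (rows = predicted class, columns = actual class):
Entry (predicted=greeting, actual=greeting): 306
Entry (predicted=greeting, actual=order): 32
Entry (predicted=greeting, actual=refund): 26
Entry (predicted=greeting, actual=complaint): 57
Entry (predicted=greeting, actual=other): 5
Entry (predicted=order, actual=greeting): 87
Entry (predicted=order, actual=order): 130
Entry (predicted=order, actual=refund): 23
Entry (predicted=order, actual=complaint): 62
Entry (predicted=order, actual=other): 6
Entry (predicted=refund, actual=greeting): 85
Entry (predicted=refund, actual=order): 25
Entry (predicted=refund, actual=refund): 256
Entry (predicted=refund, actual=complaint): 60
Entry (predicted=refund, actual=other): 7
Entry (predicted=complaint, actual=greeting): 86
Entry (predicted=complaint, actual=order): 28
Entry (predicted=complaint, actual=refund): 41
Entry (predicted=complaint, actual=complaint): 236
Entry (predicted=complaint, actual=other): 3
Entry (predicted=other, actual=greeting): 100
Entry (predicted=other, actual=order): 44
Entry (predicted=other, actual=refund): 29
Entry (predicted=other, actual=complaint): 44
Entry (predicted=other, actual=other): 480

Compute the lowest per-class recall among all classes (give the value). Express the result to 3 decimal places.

0.461

Per-class recall (TP/(TP+FN)):
  greeting: TP=306, FN=87+85+86+100=358 → 306/664 = 0.4608
  order: TP=130, FN=32+25+28+44=129 → 130/259 = 0.5019
  refund: TP=256, FN=26+23+41+29=119 → 256/375 = 0.6827
  complaint: TP=236, FN=57+62+60+44=223 → 236/459 = 0.5142
  other: TP=480, FN=5+6+7+3=21 → 480/501 = 0.9581
Lowest is class 'greeting' with recall = 0.461.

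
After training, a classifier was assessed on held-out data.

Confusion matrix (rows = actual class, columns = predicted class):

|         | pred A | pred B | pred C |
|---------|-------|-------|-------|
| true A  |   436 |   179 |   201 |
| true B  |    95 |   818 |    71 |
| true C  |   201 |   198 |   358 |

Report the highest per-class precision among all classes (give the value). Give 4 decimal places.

0.6845

Per-class precision (TP/(TP+FP)):
  A: TP=436, FP=95+201=296 → 436/732 = 0.59563
  B: TP=818, FP=179+198=377 → 818/1195 = 0.68452
  C: TP=358, FP=201+71=272 → 358/630 = 0.56825
Highest is class 'B' with precision = 0.6845.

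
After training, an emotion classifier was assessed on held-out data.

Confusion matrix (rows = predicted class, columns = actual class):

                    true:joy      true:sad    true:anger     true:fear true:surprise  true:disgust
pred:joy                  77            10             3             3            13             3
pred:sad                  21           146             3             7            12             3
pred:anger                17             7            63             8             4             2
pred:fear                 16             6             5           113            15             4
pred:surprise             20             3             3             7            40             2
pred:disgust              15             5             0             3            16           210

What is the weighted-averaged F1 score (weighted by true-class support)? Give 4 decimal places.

0.7213

Per-class F1 score (2·TP/(2·TP+FP+FN)):
  joy: TP=77, FP=10+3+3+13+3=32, FN=21+17+16+20+15=89 → 154/275 = 0.56000
  sad: TP=146, FP=21+3+7+12+3=46, FN=10+7+6+3+5=31 → 292/369 = 0.79133
  anger: TP=63, FP=17+7+8+4+2=38, FN=3+3+5+3+0=14 → 126/178 = 0.70787
  fear: TP=113, FP=16+6+5+15+4=46, FN=3+7+8+7+3=28 → 226/300 = 0.75333
  surprise: TP=40, FP=20+3+3+7+2=35, FN=13+12+4+15+16=60 → 80/175 = 0.45714
  disgust: TP=210, FP=15+5+0+3+16=39, FN=3+3+2+4+2=14 → 420/473 = 0.88795
Weighted-F1 score = Σ (supportᵢ/N)·F1 scoreᵢ with N=885: (166/885)·0.56000 + (177/885)·0.79133 + (77/885)·0.70787 + (141/885)·0.75333 + (100/885)·0.45714 + (224/885)·0.88795 = 0.7213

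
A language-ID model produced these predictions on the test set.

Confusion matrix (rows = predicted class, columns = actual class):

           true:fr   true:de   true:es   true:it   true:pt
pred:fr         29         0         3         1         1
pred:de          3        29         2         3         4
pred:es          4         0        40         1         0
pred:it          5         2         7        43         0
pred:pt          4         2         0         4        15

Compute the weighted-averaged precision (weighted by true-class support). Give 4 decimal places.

0.7880

Per-class precision (TP/(TP+FP)):
  fr: TP=29, FP=0+3+1+1=5 → 29/34 = 0.85294
  de: TP=29, FP=3+2+3+4=12 → 29/41 = 0.70732
  es: TP=40, FP=4+0+1+0=5 → 40/45 = 0.88889
  it: TP=43, FP=5+2+7+0=14 → 43/57 = 0.75439
  pt: TP=15, FP=4+2+0+4=10 → 15/25 = 0.60000
Weighted-precision = Σ (supportᵢ/N)·precisionᵢ with N=202: (45/202)·0.85294 + (33/202)·0.70732 + (52/202)·0.88889 + (52/202)·0.75439 + (20/202)·0.60000 = 0.7880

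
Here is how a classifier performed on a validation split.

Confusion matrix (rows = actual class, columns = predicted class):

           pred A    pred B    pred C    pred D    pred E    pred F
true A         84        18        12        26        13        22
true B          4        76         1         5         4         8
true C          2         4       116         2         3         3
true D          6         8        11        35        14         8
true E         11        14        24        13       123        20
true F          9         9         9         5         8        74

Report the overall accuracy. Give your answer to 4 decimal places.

0.6318

Accuracy = trace / total = (84+76+116+35+123+74=508) / 804 = 508/804 = 0.6318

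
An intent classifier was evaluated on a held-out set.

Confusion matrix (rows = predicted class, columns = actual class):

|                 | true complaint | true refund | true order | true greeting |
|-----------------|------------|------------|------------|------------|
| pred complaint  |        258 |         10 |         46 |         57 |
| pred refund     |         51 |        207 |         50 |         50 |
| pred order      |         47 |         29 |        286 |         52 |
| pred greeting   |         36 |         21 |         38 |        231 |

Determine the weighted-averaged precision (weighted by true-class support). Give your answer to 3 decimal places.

0.676

Per-class precision (TP/(TP+FP)):
  complaint: TP=258, FP=10+46+57=113 → 258/371 = 0.6954
  refund: TP=207, FP=51+50+50=151 → 207/358 = 0.5782
  order: TP=286, FP=47+29+52=128 → 286/414 = 0.6908
  greeting: TP=231, FP=36+21+38=95 → 231/326 = 0.7086
Weighted-precision = Σ (supportᵢ/N)·precisionᵢ with N=1469: (392/1469)·0.6954 + (267/1469)·0.5782 + (420/1469)·0.6908 + (390/1469)·0.7086 = 0.676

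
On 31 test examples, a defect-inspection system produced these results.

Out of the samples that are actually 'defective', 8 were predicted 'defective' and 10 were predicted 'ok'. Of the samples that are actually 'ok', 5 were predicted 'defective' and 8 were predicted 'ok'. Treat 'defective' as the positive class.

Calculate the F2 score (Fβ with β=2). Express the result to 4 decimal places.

0.4706

Fβ = (1+β²)·TP / ((1+β²)·TP + β²·FN + FP), with β²=4
= 5·8 / (5·8 + 4·10 + 5) = 0.4706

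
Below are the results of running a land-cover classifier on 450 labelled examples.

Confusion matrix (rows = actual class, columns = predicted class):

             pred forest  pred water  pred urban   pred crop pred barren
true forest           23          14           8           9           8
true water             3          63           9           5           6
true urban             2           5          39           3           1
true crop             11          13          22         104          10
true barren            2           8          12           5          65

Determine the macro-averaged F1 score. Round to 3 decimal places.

Per-class F1 score (2·TP/(2·TP+FP+FN)):
  forest: TP=23, FP=3+2+11+2=18, FN=14+8+9+8=39 → 46/103 = 0.4466
  water: TP=63, FP=14+5+13+8=40, FN=3+9+5+6=23 → 126/189 = 0.6667
  urban: TP=39, FP=8+9+22+12=51, FN=2+5+3+1=11 → 78/140 = 0.5571
  crop: TP=104, FP=9+5+3+5=22, FN=11+13+22+10=56 → 208/286 = 0.7273
  barren: TP=65, FP=8+6+1+10=25, FN=2+8+12+5=27 → 130/182 = 0.7143
Macro-F1 score = mean = (0.4466 + 0.6667 + 0.5571 + 0.7273 + 0.7143) / 5 = 0.622

0.622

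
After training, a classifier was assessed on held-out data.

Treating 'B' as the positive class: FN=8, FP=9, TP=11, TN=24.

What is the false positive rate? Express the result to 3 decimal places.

0.273

FPR = FP/(FP+TN) = 9/(9+24) = 0.273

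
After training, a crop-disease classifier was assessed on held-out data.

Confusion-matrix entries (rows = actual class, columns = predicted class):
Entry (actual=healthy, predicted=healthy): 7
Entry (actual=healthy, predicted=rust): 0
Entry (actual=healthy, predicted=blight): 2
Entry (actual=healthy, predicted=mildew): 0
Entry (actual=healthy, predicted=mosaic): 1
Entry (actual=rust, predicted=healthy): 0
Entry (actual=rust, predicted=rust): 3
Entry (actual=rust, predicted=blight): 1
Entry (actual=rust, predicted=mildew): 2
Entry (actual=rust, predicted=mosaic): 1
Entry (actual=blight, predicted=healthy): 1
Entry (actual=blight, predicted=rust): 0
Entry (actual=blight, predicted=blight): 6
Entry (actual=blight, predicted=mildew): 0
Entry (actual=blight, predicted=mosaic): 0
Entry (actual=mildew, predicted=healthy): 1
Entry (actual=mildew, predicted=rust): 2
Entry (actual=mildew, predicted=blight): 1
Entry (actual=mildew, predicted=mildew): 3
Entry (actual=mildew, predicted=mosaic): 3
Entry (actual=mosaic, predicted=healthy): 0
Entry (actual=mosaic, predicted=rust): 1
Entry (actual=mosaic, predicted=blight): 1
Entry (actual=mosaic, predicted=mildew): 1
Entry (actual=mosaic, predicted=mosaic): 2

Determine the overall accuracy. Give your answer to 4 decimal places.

Accuracy = trace / total = (7+3+6+3+2=21) / 39 = 21/39 = 0.5385

0.5385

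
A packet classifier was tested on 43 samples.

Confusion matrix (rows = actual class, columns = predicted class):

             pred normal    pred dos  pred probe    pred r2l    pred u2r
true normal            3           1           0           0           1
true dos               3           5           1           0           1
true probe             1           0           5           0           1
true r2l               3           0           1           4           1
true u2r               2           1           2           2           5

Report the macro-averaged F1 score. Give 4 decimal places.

0.5151

Per-class F1 score (2·TP/(2·TP+FP+FN)):
  normal: TP=3, FP=3+1+3+2=9, FN=1+0+0+1=2 → 6/17 = 0.35294
  dos: TP=5, FP=1+0+0+1=2, FN=3+1+0+1=5 → 10/17 = 0.58824
  probe: TP=5, FP=0+1+1+2=4, FN=1+0+0+1=2 → 10/16 = 0.62500
  r2l: TP=4, FP=0+0+0+2=2, FN=3+0+1+1=5 → 8/15 = 0.53333
  u2r: TP=5, FP=1+1+1+1=4, FN=2+1+2+2=7 → 10/21 = 0.47619
Macro-F1 score = mean = (0.35294 + 0.58824 + 0.62500 + 0.53333 + 0.47619) / 5 = 0.5151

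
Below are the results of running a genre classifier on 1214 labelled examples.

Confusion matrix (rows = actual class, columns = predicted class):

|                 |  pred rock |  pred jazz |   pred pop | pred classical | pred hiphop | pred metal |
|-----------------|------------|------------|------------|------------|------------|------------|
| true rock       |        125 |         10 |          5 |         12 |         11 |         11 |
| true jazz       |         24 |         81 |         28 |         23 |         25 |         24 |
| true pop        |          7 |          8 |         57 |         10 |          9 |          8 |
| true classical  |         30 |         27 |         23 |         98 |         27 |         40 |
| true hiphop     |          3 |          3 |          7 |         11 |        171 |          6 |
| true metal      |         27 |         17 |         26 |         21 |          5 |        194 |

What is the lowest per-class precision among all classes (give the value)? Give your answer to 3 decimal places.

Per-class precision (TP/(TP+FP)):
  rock: TP=125, FP=24+7+30+3+27=91 → 125/216 = 0.5787
  jazz: TP=81, FP=10+8+27+3+17=65 → 81/146 = 0.5548
  pop: TP=57, FP=5+28+23+7+26=89 → 57/146 = 0.3904
  classical: TP=98, FP=12+23+10+11+21=77 → 98/175 = 0.5600
  hiphop: TP=171, FP=11+25+9+27+5=77 → 171/248 = 0.6895
  metal: TP=194, FP=11+24+8+40+6=89 → 194/283 = 0.6855
Lowest is class 'pop' with precision = 0.390.

0.390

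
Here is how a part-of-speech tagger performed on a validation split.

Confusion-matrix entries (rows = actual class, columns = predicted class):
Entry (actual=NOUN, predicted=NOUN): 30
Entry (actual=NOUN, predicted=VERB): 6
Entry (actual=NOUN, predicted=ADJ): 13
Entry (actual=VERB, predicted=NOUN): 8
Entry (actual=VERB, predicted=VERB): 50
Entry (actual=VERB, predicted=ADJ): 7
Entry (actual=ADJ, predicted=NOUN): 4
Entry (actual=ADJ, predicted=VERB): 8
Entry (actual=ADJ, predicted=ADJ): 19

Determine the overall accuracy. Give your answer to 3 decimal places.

Accuracy = trace / total = (30+50+19=99) / 145 = 99/145 = 0.683

0.683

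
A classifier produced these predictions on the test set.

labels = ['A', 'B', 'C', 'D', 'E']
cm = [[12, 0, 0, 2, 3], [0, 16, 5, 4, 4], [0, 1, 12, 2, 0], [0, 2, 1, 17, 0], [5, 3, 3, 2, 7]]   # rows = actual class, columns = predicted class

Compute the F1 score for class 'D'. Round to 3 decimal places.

0.723

One-vs-rest for 'D': TP = diagonal; FP = other classes predicted 'D'; FN = 'D' predicted as other.
F1 score = 2·TP/(2·TP+FP+FN).
D: TP=17, FP=2+4+2+2=10, FN=0+2+1+0=3 → 34/47 = 0.7234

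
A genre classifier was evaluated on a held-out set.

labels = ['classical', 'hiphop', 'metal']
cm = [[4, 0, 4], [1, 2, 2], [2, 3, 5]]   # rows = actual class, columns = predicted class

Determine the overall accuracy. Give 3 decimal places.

0.478

Accuracy = trace / total = (4+2+5=11) / 23 = 11/23 = 0.478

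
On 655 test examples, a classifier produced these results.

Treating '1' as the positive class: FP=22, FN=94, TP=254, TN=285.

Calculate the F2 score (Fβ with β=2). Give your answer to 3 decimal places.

0.761

Fβ = (1+β²)·TP / ((1+β²)·TP + β²·FN + FP), with β²=4
= 5·254 / (5·254 + 4·94 + 22) = 0.761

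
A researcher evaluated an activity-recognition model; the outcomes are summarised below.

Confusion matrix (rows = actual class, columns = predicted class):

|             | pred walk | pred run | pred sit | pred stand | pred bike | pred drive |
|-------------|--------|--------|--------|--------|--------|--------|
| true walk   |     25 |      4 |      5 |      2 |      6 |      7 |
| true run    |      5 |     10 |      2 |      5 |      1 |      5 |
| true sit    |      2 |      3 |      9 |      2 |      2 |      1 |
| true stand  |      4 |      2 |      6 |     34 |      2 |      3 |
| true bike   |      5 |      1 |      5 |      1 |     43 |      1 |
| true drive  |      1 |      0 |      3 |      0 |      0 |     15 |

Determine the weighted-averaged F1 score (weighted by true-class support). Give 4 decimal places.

Per-class F1 score (2·TP/(2·TP+FP+FN)):
  walk: TP=25, FP=5+2+4+5+1=17, FN=4+5+2+6+7=24 → 50/91 = 0.54945
  run: TP=10, FP=4+3+2+1+0=10, FN=5+2+5+1+5=18 → 20/48 = 0.41667
  sit: TP=9, FP=5+2+6+5+3=21, FN=2+3+2+2+1=10 → 18/49 = 0.36735
  stand: TP=34, FP=2+5+2+1+0=10, FN=4+2+6+2+3=17 → 68/95 = 0.71579
  bike: TP=43, FP=6+1+2+2+0=11, FN=5+1+5+1+1=13 → 86/110 = 0.78182
  drive: TP=15, FP=7+5+1+3+1=17, FN=1+0+3+0+0=4 → 30/51 = 0.58824
Weighted-F1 score = Σ (supportᵢ/N)·F1 scoreᵢ with N=222: (49/222)·0.54945 + (28/222)·0.41667 + (19/222)·0.36735 + (51/222)·0.71579 + (56/222)·0.78182 + (19/222)·0.58824 = 0.6173

0.6173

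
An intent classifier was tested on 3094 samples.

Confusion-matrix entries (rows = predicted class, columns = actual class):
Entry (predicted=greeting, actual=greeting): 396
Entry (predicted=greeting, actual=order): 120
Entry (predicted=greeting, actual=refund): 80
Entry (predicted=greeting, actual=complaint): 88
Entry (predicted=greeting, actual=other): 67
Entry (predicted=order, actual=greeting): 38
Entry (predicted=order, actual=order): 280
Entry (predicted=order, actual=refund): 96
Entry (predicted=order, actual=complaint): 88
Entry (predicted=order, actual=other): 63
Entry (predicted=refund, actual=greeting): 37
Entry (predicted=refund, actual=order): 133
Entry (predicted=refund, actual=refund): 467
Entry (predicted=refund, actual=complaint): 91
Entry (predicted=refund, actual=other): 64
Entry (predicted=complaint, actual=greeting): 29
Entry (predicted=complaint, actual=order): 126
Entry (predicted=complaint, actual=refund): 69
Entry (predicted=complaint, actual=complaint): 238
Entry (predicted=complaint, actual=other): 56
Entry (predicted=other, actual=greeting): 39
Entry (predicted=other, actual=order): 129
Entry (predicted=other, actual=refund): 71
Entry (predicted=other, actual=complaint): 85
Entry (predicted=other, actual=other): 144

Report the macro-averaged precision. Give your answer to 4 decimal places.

0.4759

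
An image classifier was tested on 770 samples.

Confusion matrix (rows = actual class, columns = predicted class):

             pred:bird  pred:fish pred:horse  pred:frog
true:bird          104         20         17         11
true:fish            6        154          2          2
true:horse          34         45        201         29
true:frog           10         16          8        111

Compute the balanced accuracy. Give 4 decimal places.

0.7598

Balanced accuracy = mean of per-class recall.
  bird: recall = 104/152 = 0.68421
  fish: recall = 154/164 = 0.93902
  horse: recall = 201/309 = 0.65049
  frog: recall = 111/145 = 0.76552
Mean = (0.68421 + 0.93902 + 0.65049 + 0.76552) / 4 = 0.7598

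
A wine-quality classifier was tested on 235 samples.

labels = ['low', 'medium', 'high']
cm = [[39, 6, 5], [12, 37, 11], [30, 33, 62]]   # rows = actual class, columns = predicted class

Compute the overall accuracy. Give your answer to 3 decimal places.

Accuracy = trace / total = (39+37+62=138) / 235 = 138/235 = 0.587

0.587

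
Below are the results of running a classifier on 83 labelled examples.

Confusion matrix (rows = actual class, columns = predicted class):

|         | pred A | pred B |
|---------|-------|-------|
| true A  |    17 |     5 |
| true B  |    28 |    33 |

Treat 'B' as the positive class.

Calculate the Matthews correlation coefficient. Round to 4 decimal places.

0.2779

MCC = (TP·TN − FP·FN) / √((TP+FP)(TP+FN)(TN+FP)(TN+FN))
Numerator = 33·17 − 5·28 = 421
Denominator = √(38·61·22·45) = √2294820 = 1514.8663
MCC = 421 / 1514.8663 = 0.2779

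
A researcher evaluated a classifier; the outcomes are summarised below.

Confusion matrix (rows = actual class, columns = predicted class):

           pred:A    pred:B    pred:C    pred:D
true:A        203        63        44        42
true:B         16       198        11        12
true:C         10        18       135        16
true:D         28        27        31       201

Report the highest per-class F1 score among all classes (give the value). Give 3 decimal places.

0.729

Per-class F1 score (2·TP/(2·TP+FP+FN)):
  A: TP=203, FP=16+10+28=54, FN=63+44+42=149 → 406/609 = 0.6667
  B: TP=198, FP=63+18+27=108, FN=16+11+12=39 → 396/543 = 0.7293
  C: TP=135, FP=44+11+31=86, FN=10+18+16=44 → 270/400 = 0.6750
  D: TP=201, FP=42+12+16=70, FN=28+27+31=86 → 402/558 = 0.7204
Highest is class 'B' with F1 score = 0.729.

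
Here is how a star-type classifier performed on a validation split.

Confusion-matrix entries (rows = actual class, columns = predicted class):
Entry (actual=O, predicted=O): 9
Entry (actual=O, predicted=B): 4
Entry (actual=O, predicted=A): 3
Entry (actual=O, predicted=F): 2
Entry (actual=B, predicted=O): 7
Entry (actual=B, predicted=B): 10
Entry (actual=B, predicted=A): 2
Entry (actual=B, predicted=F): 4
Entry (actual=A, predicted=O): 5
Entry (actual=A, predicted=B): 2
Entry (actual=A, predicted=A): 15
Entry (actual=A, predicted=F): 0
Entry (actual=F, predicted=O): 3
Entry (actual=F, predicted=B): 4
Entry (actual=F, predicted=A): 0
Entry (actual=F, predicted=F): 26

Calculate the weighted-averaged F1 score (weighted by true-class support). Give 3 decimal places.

Per-class F1 score (2·TP/(2·TP+FP+FN)):
  O: TP=9, FP=7+5+3=15, FN=4+3+2=9 → 18/42 = 0.4286
  B: TP=10, FP=4+2+4=10, FN=7+2+4=13 → 20/43 = 0.4651
  A: TP=15, FP=3+2+0=5, FN=5+2+0=7 → 30/42 = 0.7143
  F: TP=26, FP=2+4+0=6, FN=3+4+0=7 → 52/65 = 0.8000
Weighted-F1 score = Σ (supportᵢ/N)·F1 scoreᵢ with N=96: (18/96)·0.4286 + (23/96)·0.4651 + (22/96)·0.7143 + (33/96)·0.8000 = 0.630

0.630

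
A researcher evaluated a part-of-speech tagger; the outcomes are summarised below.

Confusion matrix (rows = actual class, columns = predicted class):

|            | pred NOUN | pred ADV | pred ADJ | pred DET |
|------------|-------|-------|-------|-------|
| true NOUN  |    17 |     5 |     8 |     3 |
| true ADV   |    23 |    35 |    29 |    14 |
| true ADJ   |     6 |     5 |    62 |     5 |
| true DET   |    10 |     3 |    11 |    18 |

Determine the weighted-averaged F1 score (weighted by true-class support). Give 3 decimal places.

0.512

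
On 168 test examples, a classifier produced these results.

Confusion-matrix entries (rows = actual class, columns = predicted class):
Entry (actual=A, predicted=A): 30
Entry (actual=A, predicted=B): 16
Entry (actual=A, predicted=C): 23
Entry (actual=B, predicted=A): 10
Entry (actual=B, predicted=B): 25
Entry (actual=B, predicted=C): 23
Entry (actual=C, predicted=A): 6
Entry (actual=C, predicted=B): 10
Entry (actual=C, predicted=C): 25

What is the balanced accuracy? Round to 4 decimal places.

0.4919

Balanced accuracy = mean of per-class recall.
  A: recall = 30/69 = 0.43478
  B: recall = 25/58 = 0.43103
  C: recall = 25/41 = 0.60976
Mean = (0.43478 + 0.43103 + 0.60976) / 3 = 0.4919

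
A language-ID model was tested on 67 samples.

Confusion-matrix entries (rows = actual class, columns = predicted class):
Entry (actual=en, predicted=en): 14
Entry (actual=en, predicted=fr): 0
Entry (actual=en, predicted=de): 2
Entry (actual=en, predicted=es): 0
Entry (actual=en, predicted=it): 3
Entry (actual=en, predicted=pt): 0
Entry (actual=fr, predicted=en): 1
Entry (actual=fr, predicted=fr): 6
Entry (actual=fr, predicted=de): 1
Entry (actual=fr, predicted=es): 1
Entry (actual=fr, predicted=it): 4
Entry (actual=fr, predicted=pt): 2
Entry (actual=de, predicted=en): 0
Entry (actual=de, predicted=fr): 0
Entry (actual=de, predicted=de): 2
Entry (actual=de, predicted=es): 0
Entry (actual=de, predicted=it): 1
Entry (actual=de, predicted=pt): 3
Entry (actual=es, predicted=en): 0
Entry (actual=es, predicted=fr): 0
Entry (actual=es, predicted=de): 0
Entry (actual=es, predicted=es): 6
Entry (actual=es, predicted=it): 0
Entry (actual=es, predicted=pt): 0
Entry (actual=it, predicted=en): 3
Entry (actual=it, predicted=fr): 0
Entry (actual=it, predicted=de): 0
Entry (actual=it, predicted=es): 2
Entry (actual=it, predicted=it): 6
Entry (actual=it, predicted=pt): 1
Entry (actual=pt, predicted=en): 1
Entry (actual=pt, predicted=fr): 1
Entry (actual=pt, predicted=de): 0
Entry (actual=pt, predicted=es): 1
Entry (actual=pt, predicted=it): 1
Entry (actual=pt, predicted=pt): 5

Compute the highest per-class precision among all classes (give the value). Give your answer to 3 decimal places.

0.857

Per-class precision (TP/(TP+FP)):
  en: TP=14, FP=1+0+0+3+1=5 → 14/19 = 0.7368
  fr: TP=6, FP=0+0+0+0+1=1 → 6/7 = 0.8571
  de: TP=2, FP=2+1+0+0+0=3 → 2/5 = 0.4000
  es: TP=6, FP=0+1+0+2+1=4 → 6/10 = 0.6000
  it: TP=6, FP=3+4+1+0+1=9 → 6/15 = 0.4000
  pt: TP=5, FP=0+2+3+0+1=6 → 5/11 = 0.4545
Highest is class 'fr' with precision = 0.857.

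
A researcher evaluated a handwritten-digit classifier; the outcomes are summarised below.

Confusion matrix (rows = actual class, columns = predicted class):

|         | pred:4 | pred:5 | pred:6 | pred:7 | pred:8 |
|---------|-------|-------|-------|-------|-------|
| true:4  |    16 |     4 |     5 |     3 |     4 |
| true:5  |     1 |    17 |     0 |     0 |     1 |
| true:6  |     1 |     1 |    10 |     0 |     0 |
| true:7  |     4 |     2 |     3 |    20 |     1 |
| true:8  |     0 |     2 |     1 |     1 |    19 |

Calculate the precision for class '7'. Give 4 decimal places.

Treat '7' as positive and all other classes as negative.
precision = TP/(TP+FP).
7: TP=20, FP=3+0+0+1=4 → 20/24 = 0.83333

0.8333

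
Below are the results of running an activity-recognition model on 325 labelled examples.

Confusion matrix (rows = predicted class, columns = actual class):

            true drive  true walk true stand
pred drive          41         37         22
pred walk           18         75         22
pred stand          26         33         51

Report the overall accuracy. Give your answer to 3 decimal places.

0.514

Accuracy = trace / total = (41+75+51=167) / 325 = 167/325 = 0.514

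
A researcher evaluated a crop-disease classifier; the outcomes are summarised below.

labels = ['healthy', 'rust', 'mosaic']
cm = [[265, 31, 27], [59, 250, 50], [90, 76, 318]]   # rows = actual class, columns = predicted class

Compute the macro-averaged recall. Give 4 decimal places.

Per-class recall (TP/(TP+FN)):
  healthy: TP=265, FN=31+27=58 → 265/323 = 0.82043
  rust: TP=250, FN=59+50=109 → 250/359 = 0.69638
  mosaic: TP=318, FN=90+76=166 → 318/484 = 0.65702
Macro-recall = mean = (0.82043 + 0.69638 + 0.65702) / 3 = 0.7246

0.7246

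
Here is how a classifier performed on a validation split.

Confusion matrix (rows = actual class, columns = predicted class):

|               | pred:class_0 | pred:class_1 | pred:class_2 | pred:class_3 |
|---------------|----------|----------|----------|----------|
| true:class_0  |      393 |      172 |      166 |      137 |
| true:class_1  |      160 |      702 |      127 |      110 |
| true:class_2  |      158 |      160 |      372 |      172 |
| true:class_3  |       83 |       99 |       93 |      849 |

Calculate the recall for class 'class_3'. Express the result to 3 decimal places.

0.755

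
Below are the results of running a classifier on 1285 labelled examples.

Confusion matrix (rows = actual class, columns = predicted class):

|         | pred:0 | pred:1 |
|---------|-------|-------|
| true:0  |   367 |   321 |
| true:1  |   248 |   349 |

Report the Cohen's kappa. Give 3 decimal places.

Observed agreement pₒ = trace/N = 716/1285 = 0.5572
Expected agreement pₑ = Σ (rowᵢ·colᵢ)/N² = (688·615 + 597·670)/1285² = 0.4985
κ = (pₒ − pₑ)/(1 − pₑ) = (0.5572 − 0.4985)/(1 − 0.4985) = 0.117

0.117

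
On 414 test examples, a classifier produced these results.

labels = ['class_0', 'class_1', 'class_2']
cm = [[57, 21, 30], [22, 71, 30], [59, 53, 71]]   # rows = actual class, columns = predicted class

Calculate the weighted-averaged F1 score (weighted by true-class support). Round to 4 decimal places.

Per-class F1 score (2·TP/(2·TP+FP+FN)):
  class_0: TP=57, FP=22+59=81, FN=21+30=51 → 114/246 = 0.46341
  class_1: TP=71, FP=21+53=74, FN=22+30=52 → 142/268 = 0.52985
  class_2: TP=71, FP=30+30=60, FN=59+53=112 → 142/314 = 0.45223
Weighted-F1 score = Σ (supportᵢ/N)·F1 scoreᵢ with N=414: (108/414)·0.46341 + (123/414)·0.52985 + (183/414)·0.45223 = 0.4782

0.4782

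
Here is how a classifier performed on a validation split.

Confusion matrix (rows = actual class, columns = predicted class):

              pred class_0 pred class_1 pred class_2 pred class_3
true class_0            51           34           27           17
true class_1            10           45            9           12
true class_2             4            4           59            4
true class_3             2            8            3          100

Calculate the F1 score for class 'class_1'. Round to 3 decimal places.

0.539

Treat 'class_1' as positive and all other classes as negative.
F1 score = 2·TP/(2·TP+FP+FN).
class_1: TP=45, FP=34+4+8=46, FN=10+9+12=31 → 90/167 = 0.5389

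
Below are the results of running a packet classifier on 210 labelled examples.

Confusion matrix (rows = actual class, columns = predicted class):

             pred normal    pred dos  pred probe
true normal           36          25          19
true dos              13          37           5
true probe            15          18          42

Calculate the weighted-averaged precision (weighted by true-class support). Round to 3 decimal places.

Per-class precision (TP/(TP+FP)):
  normal: TP=36, FP=13+15=28 → 36/64 = 0.5625
  dos: TP=37, FP=25+18=43 → 37/80 = 0.4625
  probe: TP=42, FP=19+5=24 → 42/66 = 0.6364
Weighted-precision = Σ (supportᵢ/N)·precisionᵢ with N=210: (80/210)·0.5625 + (55/210)·0.4625 + (75/210)·0.6364 = 0.563

0.563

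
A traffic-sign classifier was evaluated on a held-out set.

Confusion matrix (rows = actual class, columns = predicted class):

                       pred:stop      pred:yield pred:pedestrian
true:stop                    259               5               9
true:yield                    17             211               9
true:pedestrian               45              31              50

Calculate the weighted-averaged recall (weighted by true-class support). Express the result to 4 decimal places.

0.8176

Per-class recall (TP/(TP+FN)):
  stop: TP=259, FN=5+9=14 → 259/273 = 0.94872
  yield: TP=211, FN=17+9=26 → 211/237 = 0.89030
  pedestrian: TP=50, FN=45+31=76 → 50/126 = 0.39683
Weighted-recall = Σ (supportᵢ/N)·recallᵢ with N=636: (273/636)·0.94872 + (237/636)·0.89030 + (126/636)·0.39683 = 0.8176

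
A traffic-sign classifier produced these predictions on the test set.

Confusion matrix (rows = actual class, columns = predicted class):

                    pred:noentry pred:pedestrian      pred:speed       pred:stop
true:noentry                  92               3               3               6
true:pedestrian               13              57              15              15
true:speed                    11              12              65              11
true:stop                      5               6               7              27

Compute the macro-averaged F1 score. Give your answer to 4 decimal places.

0.6663

Per-class F1 score (2·TP/(2·TP+FP+FN)):
  noentry: TP=92, FP=13+11+5=29, FN=3+3+6=12 → 184/225 = 0.81778
  pedestrian: TP=57, FP=3+12+6=21, FN=13+15+15=43 → 114/178 = 0.64045
  speed: TP=65, FP=3+15+7=25, FN=11+12+11=34 → 130/189 = 0.68783
  stop: TP=27, FP=6+15+11=32, FN=5+6+7=18 → 54/104 = 0.51923
Macro-F1 score = mean = (0.81778 + 0.64045 + 0.68783 + 0.51923) / 4 = 0.6663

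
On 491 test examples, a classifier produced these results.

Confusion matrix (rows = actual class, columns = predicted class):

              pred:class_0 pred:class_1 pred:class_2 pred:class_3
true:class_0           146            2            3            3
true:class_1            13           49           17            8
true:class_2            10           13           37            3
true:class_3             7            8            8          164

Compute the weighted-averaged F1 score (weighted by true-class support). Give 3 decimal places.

0.803

Per-class F1 score (2·TP/(2·TP+FP+FN)):
  class_0: TP=146, FP=13+10+7=30, FN=2+3+3=8 → 292/330 = 0.8848
  class_1: TP=49, FP=2+13+8=23, FN=13+17+8=38 → 98/159 = 0.6164
  class_2: TP=37, FP=3+17+8=28, FN=10+13+3=26 → 74/128 = 0.5781
  class_3: TP=164, FP=3+8+3=14, FN=7+8+8=23 → 328/365 = 0.8986
Weighted-F1 score = Σ (supportᵢ/N)·F1 scoreᵢ with N=491: (154/491)·0.8848 + (87/491)·0.6164 + (63/491)·0.5781 + (187/491)·0.8986 = 0.803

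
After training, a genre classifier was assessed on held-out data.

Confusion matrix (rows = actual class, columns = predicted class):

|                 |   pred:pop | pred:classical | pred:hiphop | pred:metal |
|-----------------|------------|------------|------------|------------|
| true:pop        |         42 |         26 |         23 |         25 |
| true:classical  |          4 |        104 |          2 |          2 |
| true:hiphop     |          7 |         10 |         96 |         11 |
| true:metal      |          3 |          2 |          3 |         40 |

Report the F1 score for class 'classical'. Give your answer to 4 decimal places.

0.8189

One-vs-rest for 'classical': TP = diagonal; FP = other classes predicted 'classical'; FN = 'classical' predicted as other.
F1 score = 2·TP/(2·TP+FP+FN).
classical: TP=104, FP=26+10+2=38, FN=4+2+2=8 → 208/254 = 0.81890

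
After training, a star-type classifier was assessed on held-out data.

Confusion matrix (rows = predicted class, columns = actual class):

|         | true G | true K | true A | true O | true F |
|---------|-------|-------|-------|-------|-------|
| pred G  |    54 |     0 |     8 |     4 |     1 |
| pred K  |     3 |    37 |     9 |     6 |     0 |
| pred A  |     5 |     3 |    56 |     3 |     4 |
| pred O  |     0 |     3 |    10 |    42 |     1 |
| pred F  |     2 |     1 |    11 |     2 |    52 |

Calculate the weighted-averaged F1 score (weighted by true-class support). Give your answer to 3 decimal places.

0.756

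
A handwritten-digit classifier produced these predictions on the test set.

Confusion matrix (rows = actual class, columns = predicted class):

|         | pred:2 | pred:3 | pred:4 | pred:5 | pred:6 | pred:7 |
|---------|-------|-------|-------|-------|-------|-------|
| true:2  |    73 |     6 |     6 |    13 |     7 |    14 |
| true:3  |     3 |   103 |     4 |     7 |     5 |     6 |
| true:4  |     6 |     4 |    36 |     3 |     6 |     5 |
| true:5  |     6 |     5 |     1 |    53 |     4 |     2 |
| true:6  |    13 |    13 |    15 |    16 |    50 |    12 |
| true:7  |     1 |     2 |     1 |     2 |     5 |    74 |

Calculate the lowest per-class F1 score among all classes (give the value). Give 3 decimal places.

0.510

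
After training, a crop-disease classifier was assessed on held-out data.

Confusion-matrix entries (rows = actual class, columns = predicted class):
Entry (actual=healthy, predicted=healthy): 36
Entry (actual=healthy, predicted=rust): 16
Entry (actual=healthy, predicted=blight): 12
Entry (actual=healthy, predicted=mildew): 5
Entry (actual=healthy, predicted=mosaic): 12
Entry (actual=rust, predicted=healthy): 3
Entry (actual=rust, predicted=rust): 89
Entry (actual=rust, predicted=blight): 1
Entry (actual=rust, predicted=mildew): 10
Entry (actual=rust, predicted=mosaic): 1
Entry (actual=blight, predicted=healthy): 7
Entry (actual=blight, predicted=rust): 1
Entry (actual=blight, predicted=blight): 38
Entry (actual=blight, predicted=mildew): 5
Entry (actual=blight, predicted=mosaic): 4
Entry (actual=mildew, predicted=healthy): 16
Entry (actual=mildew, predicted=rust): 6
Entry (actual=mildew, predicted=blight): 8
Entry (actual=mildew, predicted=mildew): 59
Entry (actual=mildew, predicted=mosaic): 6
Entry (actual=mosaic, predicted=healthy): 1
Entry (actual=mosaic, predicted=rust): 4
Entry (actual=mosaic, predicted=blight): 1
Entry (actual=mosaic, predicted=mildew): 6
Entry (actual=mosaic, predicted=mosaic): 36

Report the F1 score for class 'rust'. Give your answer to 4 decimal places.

0.8091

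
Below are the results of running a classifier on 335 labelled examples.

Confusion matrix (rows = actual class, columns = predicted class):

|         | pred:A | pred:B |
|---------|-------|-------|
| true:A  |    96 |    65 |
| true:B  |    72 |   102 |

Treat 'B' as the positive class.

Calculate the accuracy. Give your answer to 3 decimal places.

0.591

Accuracy = (TP+TN)/N = (102+96)/335 = 0.591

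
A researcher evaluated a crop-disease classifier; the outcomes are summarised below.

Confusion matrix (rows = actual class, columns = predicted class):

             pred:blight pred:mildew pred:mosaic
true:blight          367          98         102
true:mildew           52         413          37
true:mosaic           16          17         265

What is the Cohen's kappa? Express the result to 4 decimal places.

0.6440

Observed agreement pₒ = trace/N = 1045/1367 = 0.76445
Expected agreement pₑ = Σ (rowᵢ·colᵢ)/N² = (567·435 + 502·528 + 298·404)/1367² = 0.33825
κ = (pₒ − pₑ)/(1 − pₑ) = (0.76445 − 0.33825)/(1 − 0.33825) = 0.6440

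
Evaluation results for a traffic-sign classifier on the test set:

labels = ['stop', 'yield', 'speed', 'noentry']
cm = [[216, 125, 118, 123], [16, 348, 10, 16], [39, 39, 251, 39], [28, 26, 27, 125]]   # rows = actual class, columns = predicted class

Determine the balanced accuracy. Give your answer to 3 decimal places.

0.638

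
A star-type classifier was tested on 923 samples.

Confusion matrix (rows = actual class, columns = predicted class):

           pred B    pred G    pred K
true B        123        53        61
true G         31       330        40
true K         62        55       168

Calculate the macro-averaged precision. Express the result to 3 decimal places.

0.649

Per-class precision (TP/(TP+FP)):
  B: TP=123, FP=31+62=93 → 123/216 = 0.5694
  G: TP=330, FP=53+55=108 → 330/438 = 0.7534
  K: TP=168, FP=61+40=101 → 168/269 = 0.6245
Macro-precision = mean = (0.5694 + 0.7534 + 0.6245) / 3 = 0.649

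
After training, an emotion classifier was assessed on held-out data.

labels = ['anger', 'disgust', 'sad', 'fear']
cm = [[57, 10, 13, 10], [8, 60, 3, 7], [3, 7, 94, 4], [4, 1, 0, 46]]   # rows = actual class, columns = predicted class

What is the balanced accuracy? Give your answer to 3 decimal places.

0.794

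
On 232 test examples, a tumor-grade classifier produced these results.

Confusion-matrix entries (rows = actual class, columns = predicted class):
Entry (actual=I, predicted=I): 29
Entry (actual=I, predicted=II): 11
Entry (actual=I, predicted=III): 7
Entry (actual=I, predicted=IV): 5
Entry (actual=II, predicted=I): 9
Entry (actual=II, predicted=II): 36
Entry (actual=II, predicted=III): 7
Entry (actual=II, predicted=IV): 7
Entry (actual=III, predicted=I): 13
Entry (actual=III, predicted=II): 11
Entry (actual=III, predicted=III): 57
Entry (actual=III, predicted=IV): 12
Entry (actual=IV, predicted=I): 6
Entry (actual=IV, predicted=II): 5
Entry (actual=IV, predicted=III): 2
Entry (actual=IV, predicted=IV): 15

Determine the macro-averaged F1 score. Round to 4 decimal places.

0.5642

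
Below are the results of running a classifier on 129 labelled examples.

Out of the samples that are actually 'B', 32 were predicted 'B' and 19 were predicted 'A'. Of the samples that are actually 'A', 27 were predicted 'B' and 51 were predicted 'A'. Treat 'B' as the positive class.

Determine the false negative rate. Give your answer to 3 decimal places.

0.373

FNR = FN/(FN+TP) = 19/(19+32) = 0.373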